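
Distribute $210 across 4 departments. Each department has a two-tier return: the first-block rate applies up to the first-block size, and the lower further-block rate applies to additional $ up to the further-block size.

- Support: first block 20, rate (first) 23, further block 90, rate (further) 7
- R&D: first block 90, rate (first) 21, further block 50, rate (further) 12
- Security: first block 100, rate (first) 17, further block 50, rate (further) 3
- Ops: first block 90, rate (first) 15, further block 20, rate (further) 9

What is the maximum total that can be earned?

Order all 8 blocks by rate: Support/T1 23 > R&D/T1 21 > Security/T1 17 > Ops/T1 15 > R&D/T2 12 > Ops/T2 9 > Support/T2 7 > Security/T2 3.
Support T1 at 23: fill all 20 → 190 left.
Fill R&D T1 block (90 at 21) → 100 left.
Security T1 at 17: fill all 100 → 0 left.
Total = 23×20 + 21×90 + 17×100 = 4050.

4050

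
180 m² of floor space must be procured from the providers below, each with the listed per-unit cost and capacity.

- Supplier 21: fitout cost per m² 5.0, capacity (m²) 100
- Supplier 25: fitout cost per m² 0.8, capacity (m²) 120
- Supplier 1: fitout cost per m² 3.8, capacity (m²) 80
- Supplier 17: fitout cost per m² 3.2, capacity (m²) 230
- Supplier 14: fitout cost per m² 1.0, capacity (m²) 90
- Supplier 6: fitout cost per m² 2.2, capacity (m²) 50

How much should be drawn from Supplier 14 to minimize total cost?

60

Fill from the cheapest provider first.
Supplier 25 at 0.8: take all 120 m² — 60 still needed.
Supplier 14 (1.0): take the remaining 60 — done.
Supplier 6, Supplier 17, Supplier 1, Supplier 21: unused.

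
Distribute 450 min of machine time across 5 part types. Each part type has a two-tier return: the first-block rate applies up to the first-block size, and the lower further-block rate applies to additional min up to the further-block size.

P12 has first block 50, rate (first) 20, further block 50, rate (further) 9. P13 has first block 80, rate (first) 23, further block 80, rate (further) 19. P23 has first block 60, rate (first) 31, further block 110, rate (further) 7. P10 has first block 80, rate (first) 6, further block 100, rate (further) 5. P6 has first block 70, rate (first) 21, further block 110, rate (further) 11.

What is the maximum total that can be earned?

Order all 10 blocks by rate: P23/tier1 31 > P13/tier1 23 > P6/tier1 21 > P12/tier1 20 > P13/tier2 19 > P6/tier2 11 > P12/tier2 9 > P23/tier2 7 > P10/tier1 6 > P10/tier2 5.
P23 tier1 at 31: fill all 60 — 390 left.
P13 tier1 at 23: fill all 80 — 310 left.
Fill P6 tier1 block (70 at 21) — 240 left.
P12 tier1 at 20: fill all 50 — 190 left.
P13 tier2 at 19: fill all 80 — 110 left.
P6 tier2 at 11: fill all 110 — 0 left.
Total = 31×60 + 23×80 + 21×70 + 20×50 + 19×80 + 11×110 = 8900.

8900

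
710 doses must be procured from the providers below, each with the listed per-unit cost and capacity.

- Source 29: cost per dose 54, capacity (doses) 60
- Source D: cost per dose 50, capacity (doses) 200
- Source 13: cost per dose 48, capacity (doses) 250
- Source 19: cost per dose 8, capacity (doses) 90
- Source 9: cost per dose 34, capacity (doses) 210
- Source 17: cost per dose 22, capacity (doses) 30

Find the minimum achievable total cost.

27020

Cheapest first:
Source 19 (8): use full 90 ; 620 doses to go.
Source 17 (22): use full 30 ; 590 doses to go.
Source 9 at 34: take all 210 doses ; 380 still needed.
Source 13 (48): use full 250 ; 130 doses to go.
Source D (50): take the remaining 130 ; done.
Source 29: unused.
Cost = 90×8 + 30×22 + 210×34 + 250×48 + 130×50 = 27020.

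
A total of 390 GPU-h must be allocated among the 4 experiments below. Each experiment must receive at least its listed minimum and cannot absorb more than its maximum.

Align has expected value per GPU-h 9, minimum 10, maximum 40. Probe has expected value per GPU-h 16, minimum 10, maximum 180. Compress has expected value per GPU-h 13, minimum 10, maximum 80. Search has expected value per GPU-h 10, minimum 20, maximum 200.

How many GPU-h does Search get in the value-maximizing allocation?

Meeting every minimum uses 10+10+10+20 = 50 GPU-h, leaving 340.
Rank by expected value per GPU-h: Probe 16 > Compress 13 > Search 10 > Align 9.
Give Probe 170 more to hit its cap of 180 — 170 left.
Compress: +70 to 80 (cap) — 100 left.
Only 100 left; Search takes them to reach 120.

120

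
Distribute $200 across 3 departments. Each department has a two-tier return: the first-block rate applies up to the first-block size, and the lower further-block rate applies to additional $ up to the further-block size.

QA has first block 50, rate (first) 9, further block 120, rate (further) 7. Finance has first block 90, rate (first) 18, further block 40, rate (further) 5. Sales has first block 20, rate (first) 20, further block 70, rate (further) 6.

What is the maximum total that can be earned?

2750

Rank every tier by rate: Sales/tier1 20 > Finance/tier1 18 > QA/tier1 9 > QA/tier2 7 > Sales/tier2 6 > Finance/tier2 5.
Fill Sales tier1 block (20 at 20) → 180 left.
Fill Finance tier1 block (90 at 18) → 90 left.
QA/tier1 (9): +50 → 40 left.
QA/tier2: +40 of 120 at 7; pool empty.
Total = 20×20 + 18×90 + 9×50 + 7×40 = 2750.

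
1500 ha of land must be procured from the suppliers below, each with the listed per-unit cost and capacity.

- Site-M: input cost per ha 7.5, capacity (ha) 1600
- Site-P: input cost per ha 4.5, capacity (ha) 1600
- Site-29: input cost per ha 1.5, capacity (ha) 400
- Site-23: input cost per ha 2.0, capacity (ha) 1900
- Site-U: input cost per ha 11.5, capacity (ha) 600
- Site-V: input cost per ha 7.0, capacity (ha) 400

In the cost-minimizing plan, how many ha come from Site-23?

1100

Use suppliers in increasing cost order.
Site-29 (1.5): use full 400 → 1100 ha to go.
Site-23 at 2.0: take 1100 of its 1900 → requirement met.
Site-P, Site-V, Site-M, Site-U: unused.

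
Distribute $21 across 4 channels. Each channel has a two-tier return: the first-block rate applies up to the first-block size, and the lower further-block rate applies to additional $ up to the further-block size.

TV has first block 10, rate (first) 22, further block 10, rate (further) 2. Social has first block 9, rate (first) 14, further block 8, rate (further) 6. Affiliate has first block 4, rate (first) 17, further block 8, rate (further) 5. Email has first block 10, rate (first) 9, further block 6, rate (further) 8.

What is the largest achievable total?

Rank every tier by rate: TV/first 22 > Affiliate/first 17 > Social/first 14 > Email/first 9 > Email/second 8 > Social/second 6 > Affiliate/second 5 > TV/second 2.
TV first at 22: fill all 10 ; 11 left.
Affiliate first at 17: fill all 4 ; 7 left.
7 remain; put them into Social first at 14.
Total = 22×10 + 17×4 + 14×7 = 386.

386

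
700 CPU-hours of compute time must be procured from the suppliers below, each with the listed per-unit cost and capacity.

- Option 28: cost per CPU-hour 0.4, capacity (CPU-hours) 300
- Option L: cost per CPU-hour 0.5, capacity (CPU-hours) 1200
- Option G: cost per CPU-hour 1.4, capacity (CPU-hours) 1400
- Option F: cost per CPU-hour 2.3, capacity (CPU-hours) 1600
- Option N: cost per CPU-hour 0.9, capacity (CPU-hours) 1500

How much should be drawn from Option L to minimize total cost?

400

Use suppliers in increasing cost order.
Take 300 from Option 28 at 0.4 → need 400 more.
Option L (0.5): take the remaining 400 → done.
Option N, Option G, Option F: unused.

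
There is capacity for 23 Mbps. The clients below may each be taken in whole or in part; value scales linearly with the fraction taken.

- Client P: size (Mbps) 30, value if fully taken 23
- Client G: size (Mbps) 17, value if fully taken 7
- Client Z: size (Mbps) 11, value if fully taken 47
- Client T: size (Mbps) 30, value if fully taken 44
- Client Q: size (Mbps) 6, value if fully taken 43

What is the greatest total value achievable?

Rank by value-to-size ratio: Client Q 43/6≈7.17, Client Z 47/11≈4.27, Client T 44/30≈1.47, Client P 23/30≈0.767, Client G 7/17≈0.412.
Client Q: take in full, 6 Mbps for value 43 ; 17 left.
All 11 Mbps of Client Z fit (value 47) ; 6 remain.
Only 6 Mbps remain; take 6/30 of Client T for value 44×6/30 = 8.8.
Total value = 98.8.

98.8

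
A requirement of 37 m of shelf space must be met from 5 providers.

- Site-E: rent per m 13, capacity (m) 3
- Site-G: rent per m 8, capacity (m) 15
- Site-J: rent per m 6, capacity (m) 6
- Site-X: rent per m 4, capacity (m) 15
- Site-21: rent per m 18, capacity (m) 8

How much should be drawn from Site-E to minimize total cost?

Fill from the cheapest provider first.
Site-X (4): use full 15 → 22 m to go.
Site-J at 6: take all 6 m → 16 still needed.
Site-G at 8: take all 15 m → 1 still needed.
Take 1 from Site-E at 13 to finish.
Site-21: unused.

1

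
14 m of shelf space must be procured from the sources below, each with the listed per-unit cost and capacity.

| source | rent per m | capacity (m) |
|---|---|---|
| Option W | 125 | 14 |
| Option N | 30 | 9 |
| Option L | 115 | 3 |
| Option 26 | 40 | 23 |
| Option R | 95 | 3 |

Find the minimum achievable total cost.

Use sources in increasing cost order.
Option N (30): use full 9 — 5 m to go.
Option 26 (40): take the remaining 5 — done.
Option R, Option L, Option W: unused.
Cost = 9×30 + 5×40 = 470.

470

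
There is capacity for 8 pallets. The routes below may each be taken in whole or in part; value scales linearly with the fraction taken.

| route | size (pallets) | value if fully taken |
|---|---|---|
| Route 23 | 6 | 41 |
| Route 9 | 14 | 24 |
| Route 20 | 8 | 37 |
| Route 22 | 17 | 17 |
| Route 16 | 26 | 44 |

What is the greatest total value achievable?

Rank by value-to-size ratio: Route 23 41/6≈6.83, Route 20 37/8≈4.62, Route 9 24/14≈1.71, Route 16 44/26≈1.69, Route 22 17/17≈1.
All 6 pallets of Route 23 fit (value 41) ; 2 remain.
Only 2 pallets remain; take 2/8 of Route 20 for value 37×2/8 = 9.25.
Total value = 50.25.

50.25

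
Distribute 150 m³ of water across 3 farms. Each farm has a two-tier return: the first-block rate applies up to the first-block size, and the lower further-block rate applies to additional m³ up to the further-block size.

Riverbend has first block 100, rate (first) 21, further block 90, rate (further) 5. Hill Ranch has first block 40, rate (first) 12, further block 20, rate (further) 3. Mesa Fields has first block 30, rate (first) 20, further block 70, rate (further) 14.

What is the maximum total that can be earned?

Treat each block as its own option and order by rate: Riverbend/first 21 > Mesa Fields/first 20 > Mesa Fields/second 14 > Hill Ranch/first 12 > Riverbend/second 5 > Hill Ranch/second 3.
Fill Riverbend first block (100 at 21) ; 50 left.
Mesa Fields/first (20): +30 ; 20 left.
20 remain; put them into Mesa Fields second at 14.
Total = 21×100 + 20×30 + 14×20 = 2980.

2980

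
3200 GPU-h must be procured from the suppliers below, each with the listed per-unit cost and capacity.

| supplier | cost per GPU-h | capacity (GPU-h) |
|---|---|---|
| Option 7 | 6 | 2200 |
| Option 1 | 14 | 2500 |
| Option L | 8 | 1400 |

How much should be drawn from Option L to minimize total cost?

1000

Use suppliers in increasing cost order.
Option 7 at 6: take all 2200 GPU-h → 1000 still needed.
Option L at 8: take 1000 of its 1400 → requirement met.
Option 1: unused.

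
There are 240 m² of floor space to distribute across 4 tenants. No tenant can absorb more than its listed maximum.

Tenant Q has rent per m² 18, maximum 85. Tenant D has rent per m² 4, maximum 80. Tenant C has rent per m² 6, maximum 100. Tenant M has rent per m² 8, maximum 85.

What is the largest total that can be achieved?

Rank by rent per m²: Tenant Q 18 > Tenant M 8 > Tenant C 6 > Tenant D 4.
Tenant Q takes 85 to reach its cap of 85 ; 155 left.
Tenant M takes 85 to reach its cap of 85 ; 70 left.
Tenant C has room for 100 but only 70 remain, so it gets 70.
Total = 18×85 + 6×70 + 8×85 = 2630.

2630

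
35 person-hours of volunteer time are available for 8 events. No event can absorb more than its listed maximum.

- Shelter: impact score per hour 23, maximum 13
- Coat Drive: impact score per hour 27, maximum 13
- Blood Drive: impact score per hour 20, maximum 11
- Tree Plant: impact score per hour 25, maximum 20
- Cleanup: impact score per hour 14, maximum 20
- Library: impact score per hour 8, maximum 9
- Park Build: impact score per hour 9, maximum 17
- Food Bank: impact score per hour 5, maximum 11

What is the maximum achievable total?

Order the events by impact score per hour: Coat Drive 27 > Tree Plant 25 > Shelter 23 > Blood Drive 20 > Cleanup 14 > Park Build 9 > Library 8 > Food Bank 5.
Coat Drive: +13 to 13 (cap) — 22 left.
Give Tree Plant 20 to hit its cap of 20 — 2 left.
Shelter: +2 (room for 13) → 2. Pool exhausted.
Total = 23×2 + 27×13 + 25×20 = 897.

897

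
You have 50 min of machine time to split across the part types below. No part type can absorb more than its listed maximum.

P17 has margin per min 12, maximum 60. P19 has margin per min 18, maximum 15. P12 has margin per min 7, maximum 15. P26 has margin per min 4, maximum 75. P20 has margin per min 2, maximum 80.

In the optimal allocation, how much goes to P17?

Highest margin per min first: P19 18 > P17 12 > P12 7 > P26 4 > P20 2.
Give P19 15 to hit its cap of 15 ; 35 left.
Only 35 left; P17 takes them to reach 35.

35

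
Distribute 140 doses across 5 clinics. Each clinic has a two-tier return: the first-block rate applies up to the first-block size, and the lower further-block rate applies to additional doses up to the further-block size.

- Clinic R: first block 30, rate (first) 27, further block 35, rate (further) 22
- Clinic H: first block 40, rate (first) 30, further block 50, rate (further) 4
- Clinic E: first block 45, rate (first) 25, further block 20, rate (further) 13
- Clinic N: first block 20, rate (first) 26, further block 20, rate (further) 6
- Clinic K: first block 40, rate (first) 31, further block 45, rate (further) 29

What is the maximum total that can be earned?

Treat each block as its own option and order by rate: Clinic K/T1 31 > Clinic H/T1 30 > Clinic K/T2 29 > Clinic R/T1 27 > Clinic N/T1 26 > Clinic E/T1 25 > Clinic R/T2 22 > Clinic E/T2 13 > Clinic N/T2 6 > Clinic H/T2 4.
Clinic K/T1 (31): +40 → 100 left.
Clinic H T1 at 30: fill all 40 → 60 left.
Fill Clinic K T2 block (45 at 29) → 15 left.
Clinic R/T1: +15 of 30 at 27; pool empty.
Total = 31×40 + 30×40 + 29×45 + 27×15 = 4150.

4150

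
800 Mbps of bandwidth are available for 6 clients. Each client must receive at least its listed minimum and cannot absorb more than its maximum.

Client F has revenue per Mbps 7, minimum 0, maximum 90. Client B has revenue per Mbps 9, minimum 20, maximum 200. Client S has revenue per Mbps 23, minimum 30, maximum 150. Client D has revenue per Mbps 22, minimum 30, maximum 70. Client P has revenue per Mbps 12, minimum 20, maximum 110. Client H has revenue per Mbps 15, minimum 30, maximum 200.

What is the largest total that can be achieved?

11600

Meeting every minimum uses 0+20+30+30+20+30 = 130 Mbps, leaving 670.
Highest revenue per Mbps first: Client S 23 > Client D 22 > Client H 15 > Client P 12 > Client B 9 > Client F 7.
Give Client S 120 more to hit its cap of 150 ; 550 left.
Client D takes 40 more to reach its cap of 70 ; 510 left.
Client H: +170 to 200 (cap) ; 340 left.
Client P: +90 to 110 (cap) ; 250 left.
Client B: +180 to 200 (cap) ; 70 left.
Client F has room for 90 more but only 70 remain, so it gets 70.
Total = 7×70 + 9×200 + 23×150 + 22×70 + 12×110 + 15×200 = 11600.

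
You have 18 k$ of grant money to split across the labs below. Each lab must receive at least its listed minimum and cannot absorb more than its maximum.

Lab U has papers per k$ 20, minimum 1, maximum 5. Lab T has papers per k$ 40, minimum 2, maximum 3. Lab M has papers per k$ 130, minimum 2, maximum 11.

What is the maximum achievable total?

Meeting every minimum uses 1+2+2 = 5 k$, leaving 13.
Order the labs by papers per k$: Lab M 130 > Lab T 40 > Lab U 20.
Lab M takes 9 more to reach its cap of 11 ; 4 left.
Give Lab T 1 more to hit its cap of 3 ; 3 left.
Lab U has room for 4 more but only 3 remain, so it gets 4.
Total = 20×4 + 40×3 + 130×11 = 1630.

1630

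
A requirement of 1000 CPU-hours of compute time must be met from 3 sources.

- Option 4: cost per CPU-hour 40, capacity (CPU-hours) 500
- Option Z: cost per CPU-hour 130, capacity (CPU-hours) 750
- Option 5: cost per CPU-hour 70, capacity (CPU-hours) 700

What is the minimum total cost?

55000

Use sources in increasing cost order.
Option 4 at 40: take all 500 CPU-hours — 500 still needed.
Take 500 from Option 5 at 70 to finish.
Option Z: unused.
Cost = 500×40 + 500×70 = 55000.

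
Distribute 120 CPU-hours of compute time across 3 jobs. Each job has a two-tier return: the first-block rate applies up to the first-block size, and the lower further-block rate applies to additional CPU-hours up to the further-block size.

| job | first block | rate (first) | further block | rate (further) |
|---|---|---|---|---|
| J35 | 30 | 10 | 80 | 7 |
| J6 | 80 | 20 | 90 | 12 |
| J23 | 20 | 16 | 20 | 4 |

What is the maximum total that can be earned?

2160

Order all 6 blocks by rate: J6/T1 20 > J23/T1 16 > J6/T2 12 > J35/T1 10 > J35/T2 7 > J23/T2 4.
J6 T1 at 20: fill all 80 ; 40 left.
Fill J23 T1 block (20 at 16) ; 20 left.
J6/T2: +20 of 90 at 12; pool empty.
Total = 20×80 + 16×20 + 12×20 = 2160.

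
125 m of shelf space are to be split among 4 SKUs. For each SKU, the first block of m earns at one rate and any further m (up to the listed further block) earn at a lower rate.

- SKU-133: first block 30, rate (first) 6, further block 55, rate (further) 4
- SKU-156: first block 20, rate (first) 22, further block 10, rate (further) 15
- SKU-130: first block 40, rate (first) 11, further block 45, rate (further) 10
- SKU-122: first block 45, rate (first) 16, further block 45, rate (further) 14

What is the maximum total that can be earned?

1995

Rank every tier by rate: SKU-156/tier1 22 > SKU-122/tier1 16 > SKU-156/tier2 15 > SKU-122/tier2 14 > SKU-130/tier1 11 > SKU-130/tier2 10 > SKU-133/tier1 6 > SKU-133/tier2 4.
Fill SKU-156 tier1 block (20 at 22) → 105 left.
SKU-122/tier1 (16): +45 → 60 left.
SKU-156/tier2 (15): +10 → 50 left.
SKU-122/tier2 (14): +45 → 5 left.
5 remain; put them into SKU-130 tier1 at 11.
Total = 22×20 + 16×45 + 15×10 + 14×45 + 11×5 = 1995.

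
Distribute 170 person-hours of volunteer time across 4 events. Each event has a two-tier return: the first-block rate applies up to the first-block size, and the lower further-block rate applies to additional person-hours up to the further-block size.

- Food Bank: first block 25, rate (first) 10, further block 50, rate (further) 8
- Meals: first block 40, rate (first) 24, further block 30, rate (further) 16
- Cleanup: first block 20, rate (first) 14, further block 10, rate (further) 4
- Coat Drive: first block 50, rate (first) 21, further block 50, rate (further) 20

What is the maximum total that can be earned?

Order all 8 blocks by rate: Meals/first 24 > Coat Drive/first 21 > Coat Drive/second 20 > Meals/second 16 > Cleanup/first 14 > Food Bank/first 10 > Food Bank/second 8 > Cleanup/second 4.
Meals first at 24: fill all 40 ; 130 left.
Fill Coat Drive first block (50 at 21) ; 80 left.
Coat Drive/second (20): +50 ; 30 left.
Fill Meals second block (30 at 16) ; 0 left.
Total = 24×40 + 21×50 + 20×50 + 16×30 = 3490.

3490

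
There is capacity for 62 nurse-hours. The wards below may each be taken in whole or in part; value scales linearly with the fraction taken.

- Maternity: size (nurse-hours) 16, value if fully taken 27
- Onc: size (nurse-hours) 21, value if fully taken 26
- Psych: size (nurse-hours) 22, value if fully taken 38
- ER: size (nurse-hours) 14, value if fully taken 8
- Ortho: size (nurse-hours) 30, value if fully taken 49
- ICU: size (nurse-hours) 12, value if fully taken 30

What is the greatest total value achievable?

114.6

Sort by value density: ICU 30/12≈2.5, Psych 38/22≈1.73, Maternity 27/16≈1.69, Ortho 49/30≈1.63, Onc 26/21≈1.24, ER 8/14≈0.571.
All 12 nurse-hours of ICU fit (value 30) ; 50 remain.
Take all of Psych (22 nurse-hours, value 38) ; 28 nurse-hours left.
Maternity: take in full, 16 nurse-hours for value 27 ; 12 left.
12 nurse-hours left: a 12/30 share of Ortho gives 49×12/30 = 19.6.
Total value = 114.6.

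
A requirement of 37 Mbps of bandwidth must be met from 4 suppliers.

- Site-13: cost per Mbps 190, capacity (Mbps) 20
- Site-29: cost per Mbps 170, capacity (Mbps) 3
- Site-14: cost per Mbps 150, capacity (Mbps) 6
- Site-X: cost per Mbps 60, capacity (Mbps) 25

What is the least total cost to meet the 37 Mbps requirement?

Fill from the cheapest supplier first.
Site-X at 60: take all 25 Mbps ; 12 still needed.
Site-14 (150): use full 6 ; 6 Mbps to go.
Take 3 from Site-29 at 170 ; need 3 more.
Site-13 (190): take the remaining 3 ; done.
Cost = 25×60 + 6×150 + 3×170 + 3×190 = 3480.

3480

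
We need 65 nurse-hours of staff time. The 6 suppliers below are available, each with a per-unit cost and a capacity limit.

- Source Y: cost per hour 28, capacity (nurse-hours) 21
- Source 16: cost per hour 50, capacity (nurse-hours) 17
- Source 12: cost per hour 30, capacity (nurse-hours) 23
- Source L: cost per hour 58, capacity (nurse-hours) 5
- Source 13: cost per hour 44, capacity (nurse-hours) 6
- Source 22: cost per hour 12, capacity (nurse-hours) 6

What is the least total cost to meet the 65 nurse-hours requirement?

Fill from the cheapest supplier first.
Take 6 from Source 22 at 12 → need 59 more.
Source Y at 28: take all 21 nurse-hours → 38 still needed.
Source 12 (30): use full 23 → 15 nurse-hours to go.
Source 13 at 44: take all 6 nurse-hours → 9 still needed.
Source 16 at 50: take 9 of its 17 → requirement met.
Source L: unused.
Cost = 6×12 + 21×28 + 23×30 + 6×44 + 9×50 = 2064.

2064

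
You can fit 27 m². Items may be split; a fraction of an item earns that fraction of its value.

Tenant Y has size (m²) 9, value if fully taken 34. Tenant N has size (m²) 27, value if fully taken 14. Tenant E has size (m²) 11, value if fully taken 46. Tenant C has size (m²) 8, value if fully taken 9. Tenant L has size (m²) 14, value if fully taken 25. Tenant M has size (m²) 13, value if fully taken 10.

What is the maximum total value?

Best value per unit of size first: Tenant E 46/11≈4.18, Tenant Y 34/9≈3.78, Tenant L 25/14≈1.79, Tenant C 9/8≈1.12, Tenant M 10/13≈0.769, Tenant N 14/27≈0.519.
Take all of Tenant E (11 m², value 46) ; 16 m² left.
All 9 m² of Tenant Y fit (value 34) ; 7 remain.
Fill the last 7 m² with part of Tenant L: 7/14 of it earns 12.5.
Total value = 92.5.

92.5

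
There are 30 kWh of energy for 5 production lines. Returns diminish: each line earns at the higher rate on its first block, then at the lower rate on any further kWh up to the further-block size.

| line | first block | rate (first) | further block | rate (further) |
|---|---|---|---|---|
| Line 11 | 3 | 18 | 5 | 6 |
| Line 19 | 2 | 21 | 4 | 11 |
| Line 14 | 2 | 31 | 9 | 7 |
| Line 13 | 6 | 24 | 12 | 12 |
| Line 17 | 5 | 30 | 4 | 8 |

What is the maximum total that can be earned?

Rank every tier by rate: Line 14/tier1 31 > Line 17/tier1 30 > Line 13/tier1 24 > Line 19/tier1 21 > Line 11/tier1 18 > Line 13/tier2 12 > Line 19/tier2 11 > Line 17/tier2 8 > Line 14/tier2 7 > Line 11/tier2 6.
Line 14 tier1 at 31: fill all 2 ; 28 left.
Line 17 tier1 at 30: fill all 5 ; 23 left.
Line 13/tier1 (24): +6 ; 17 left.
Line 19/tier1 (21): +2 ; 15 left.
Line 11/tier1 (18): +3 ; 12 left.
Fill Line 13 tier2 block (12 at 12) ; 0 left.
Total = 31×2 + 30×5 + 24×6 + 21×2 + 18×3 + 12×12 = 596.

596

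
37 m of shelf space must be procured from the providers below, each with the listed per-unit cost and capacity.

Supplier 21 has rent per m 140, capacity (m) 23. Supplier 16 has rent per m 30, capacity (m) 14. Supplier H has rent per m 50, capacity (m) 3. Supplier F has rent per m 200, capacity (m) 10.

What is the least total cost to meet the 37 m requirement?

3370

Fill from the cheapest provider first.
Supplier 16 (30): use full 14 — 23 m to go.
Take 3 from Supplier H at 50 — need 20 more.
Supplier 21 (140): take the remaining 20 — done.
Supplier F: unused.
Cost = 14×30 + 3×50 + 20×140 = 3370.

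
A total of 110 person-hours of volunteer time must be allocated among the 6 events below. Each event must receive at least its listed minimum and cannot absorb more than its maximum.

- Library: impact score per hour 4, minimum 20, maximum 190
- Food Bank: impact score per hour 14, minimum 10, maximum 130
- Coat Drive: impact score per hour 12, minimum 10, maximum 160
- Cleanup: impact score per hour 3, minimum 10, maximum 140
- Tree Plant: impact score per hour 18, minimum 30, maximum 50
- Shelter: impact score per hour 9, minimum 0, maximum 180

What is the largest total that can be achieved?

Meeting every minimum uses 20+10+10+10+30+0 = 80 person-hours, leaving 30.
Rank by impact score per hour: Tree Plant 18 > Food Bank 14 > Coat Drive 12 > Shelter 9 > Library 4 > Cleanup 3.
Tree Plant takes 20 more to reach its cap of 50 — 10 left.
Food Bank: +10 (room for 120) → 20. Pool exhausted.
Total = 4×20 + 14×20 + 12×10 + 3×10 + 18×50 = 1410.

1410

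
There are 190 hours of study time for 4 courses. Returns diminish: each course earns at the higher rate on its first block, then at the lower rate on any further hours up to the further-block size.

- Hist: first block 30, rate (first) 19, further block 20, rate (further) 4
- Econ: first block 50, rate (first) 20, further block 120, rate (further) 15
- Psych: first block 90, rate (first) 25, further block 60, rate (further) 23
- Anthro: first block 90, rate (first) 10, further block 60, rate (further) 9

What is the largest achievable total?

Rank every tier by rate: Psych/tier1 25 > Psych/tier2 23 > Econ/tier1 20 > Hist/tier1 19 > Econ/tier2 15 > Anthro/tier1 10 > Anthro/tier2 9 > Hist/tier2 4.
Psych/tier1 (25): +90 ; 100 left.
Psych tier2 at 23: fill all 60 ; 40 left.
Econ tier1 at 20: only 40 left, fill 40.
Total = 25×90 + 23×60 + 20×40 = 4430.

4430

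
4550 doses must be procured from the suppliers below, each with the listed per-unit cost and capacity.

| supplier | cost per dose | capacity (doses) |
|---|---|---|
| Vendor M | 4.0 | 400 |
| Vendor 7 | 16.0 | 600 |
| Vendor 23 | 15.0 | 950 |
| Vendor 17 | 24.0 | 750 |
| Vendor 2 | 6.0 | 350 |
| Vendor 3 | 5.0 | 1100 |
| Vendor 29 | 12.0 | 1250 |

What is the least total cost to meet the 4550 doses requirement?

46450

Cheapest first:
Take 400 from Vendor M at 4.0 — need 4150 more.
Take 1100 from Vendor 3 at 5.0 — need 3050 more.
Vendor 2 at 6.0: take all 350 doses — 2700 still needed.
Vendor 29 at 12.0: take all 1250 doses — 1450 still needed.
Vendor 23 at 15.0: take all 950 doses — 500 still needed.
Vendor 7 (16.0): take the remaining 500 — done.
Vendor 17: unused.
Cost = 400×4.0 + 1100×5.0 + 350×6.0 + 1250×12.0 + 950×15.0 + 500×16.0 = 46450.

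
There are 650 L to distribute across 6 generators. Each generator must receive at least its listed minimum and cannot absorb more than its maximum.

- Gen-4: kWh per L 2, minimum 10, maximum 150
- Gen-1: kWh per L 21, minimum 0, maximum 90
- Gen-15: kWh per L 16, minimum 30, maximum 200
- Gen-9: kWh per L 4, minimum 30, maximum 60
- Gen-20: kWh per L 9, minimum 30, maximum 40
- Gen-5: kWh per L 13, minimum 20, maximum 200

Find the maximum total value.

Meeting every minimum uses 10+0+30+30+30+20 = 120 L, leaving 530.
Order the generators by kWh per L: Gen-1 21 > Gen-15 16 > Gen-5 13 > Gen-20 9 > Gen-9 4 > Gen-4 2.
Give Gen-1 90 more to hit its cap of 90 — 440 left.
Gen-15 takes 170 more to reach its cap of 200 — 270 left.
Gen-5 takes 180 more to reach its cap of 200 — 90 left.
Gen-20: +10 to 40 (cap) — 80 left.
Gen-9: +30 to 60 (cap) — 50 left.
Gen-4 has room for 140 more but only 50 remain, so it gets 60.
Total = 2×60 + 21×90 + 16×200 + 4×60 + 9×40 + 13×200 = 8410.

8410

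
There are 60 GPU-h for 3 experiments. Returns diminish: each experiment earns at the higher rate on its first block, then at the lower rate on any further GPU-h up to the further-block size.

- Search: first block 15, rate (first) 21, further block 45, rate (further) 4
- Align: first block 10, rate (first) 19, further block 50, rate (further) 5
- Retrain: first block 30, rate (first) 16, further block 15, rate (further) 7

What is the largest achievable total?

Order all 6 blocks by rate: Search/first 21 > Align/first 19 > Retrain/first 16 > Retrain/second 7 > Align/second 5 > Search/second 4.
Search first at 21: fill all 15 → 45 left.
Align first at 19: fill all 10 → 35 left.
Retrain first at 16: fill all 30 → 5 left.
Retrain second at 7: only 5 left, fill 5.
Total = 21×15 + 19×10 + 16×30 + 7×5 = 1020.

1020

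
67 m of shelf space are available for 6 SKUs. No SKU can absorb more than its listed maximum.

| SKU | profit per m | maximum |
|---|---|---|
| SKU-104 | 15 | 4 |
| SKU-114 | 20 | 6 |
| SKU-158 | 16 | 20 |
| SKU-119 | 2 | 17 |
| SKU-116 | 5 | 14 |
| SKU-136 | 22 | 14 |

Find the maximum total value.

Order the SKUs by profit per m: SKU-136 22 > SKU-114 20 > SKU-158 16 > SKU-104 15 > SKU-116 5 > SKU-119 2.
SKU-136: +14 to 14 (cap) ; 53 left.
SKU-114: +6 to 6 (cap) ; 47 left.
SKU-158: +20 to 20 (cap) ; 27 left.
SKU-104: +4 to 4 (cap) ; 23 left.
SKU-116: +14 to 14 (cap) ; 9 left.
Only 9 left; SKU-119 takes them to reach 9.
Total = 15×4 + 20×6 + 16×20 + 2×9 + 5×14 + 22×14 = 896.

896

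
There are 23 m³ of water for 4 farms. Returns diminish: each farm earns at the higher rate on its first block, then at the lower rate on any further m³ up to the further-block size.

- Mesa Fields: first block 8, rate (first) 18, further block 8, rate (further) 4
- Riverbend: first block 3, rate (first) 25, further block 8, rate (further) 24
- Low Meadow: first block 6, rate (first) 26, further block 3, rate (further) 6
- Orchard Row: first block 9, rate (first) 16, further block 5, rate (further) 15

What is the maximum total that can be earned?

531

Rank every tier by rate: Low Meadow/first 26 > Riverbend/first 25 > Riverbend/second 24 > Mesa Fields/first 18 > Orchard Row/first 16 > Orchard Row/second 15 > Low Meadow/second 6 > Mesa Fields/second 4.
Low Meadow/first (26): +6 — 17 left.
Riverbend first at 25: fill all 3 — 14 left.
Riverbend second at 24: fill all 8 — 6 left.
Mesa Fields first at 18: only 6 left, fill 6.
Total = 26×6 + 25×3 + 24×8 + 18×6 = 531.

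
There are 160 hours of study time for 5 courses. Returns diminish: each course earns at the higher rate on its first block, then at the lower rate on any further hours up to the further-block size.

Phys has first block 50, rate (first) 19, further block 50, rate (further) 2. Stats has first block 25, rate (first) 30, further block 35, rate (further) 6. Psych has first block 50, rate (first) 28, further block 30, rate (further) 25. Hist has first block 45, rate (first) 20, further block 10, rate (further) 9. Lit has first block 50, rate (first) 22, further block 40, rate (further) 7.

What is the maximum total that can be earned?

Treat each block as its own option and order by rate: Stats/T1 30 > Psych/T1 28 > Psych/T2 25 > Lit/T1 22 > Hist/T1 20 > Phys/T1 19 > Hist/T2 9 > Lit/T2 7 > Stats/T2 6 > Phys/T2 2.
Fill Stats T1 block (25 at 30) — 135 left.
Fill Psych T1 block (50 at 28) — 85 left.
Psych/T2 (25): +30 — 55 left.
Lit T1 at 22: fill all 50 — 5 left.
5 remain; put them into Hist T1 at 20.
Total = 30×25 + 28×50 + 25×30 + 22×50 + 20×5 = 4100.

4100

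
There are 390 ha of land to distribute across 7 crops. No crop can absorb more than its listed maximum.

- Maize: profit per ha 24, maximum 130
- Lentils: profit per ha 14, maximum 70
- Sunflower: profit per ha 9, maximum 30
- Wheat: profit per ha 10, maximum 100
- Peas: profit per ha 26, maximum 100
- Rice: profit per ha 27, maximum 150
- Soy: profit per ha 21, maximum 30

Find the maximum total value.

Order the crops by profit per ha: Rice 27 > Peas 26 > Maize 24 > Soy 21 > Lentils 14 > Wheat 10 > Sunflower 9.
Rice: +150 to 150 (cap) — 240 left.
Give Peas 100 to hit its cap of 100 — 140 left.
Maize takes 130 to reach its cap of 130 — 10 left.
Soy has room for 30 but only 10 remain, so it gets 10.
Total = 24×130 + 26×100 + 27×150 + 21×10 = 9980.

9980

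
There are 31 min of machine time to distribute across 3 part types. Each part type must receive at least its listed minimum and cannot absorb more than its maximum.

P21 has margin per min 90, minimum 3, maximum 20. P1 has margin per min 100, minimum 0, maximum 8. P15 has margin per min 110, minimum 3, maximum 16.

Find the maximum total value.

Meeting every minimum uses 3+0+3 = 6 min, leaving 25.
Highest margin per min first: P15 110 > P1 100 > P21 90.
Give P15 13 more to hit its cap of 16 — 12 left.
P1 takes 8 more to reach its cap of 8 — 4 left.
P21: +4 (room for 17) → 7. Pool exhausted.
Total = 90×7 + 100×8 + 110×16 = 3190.

3190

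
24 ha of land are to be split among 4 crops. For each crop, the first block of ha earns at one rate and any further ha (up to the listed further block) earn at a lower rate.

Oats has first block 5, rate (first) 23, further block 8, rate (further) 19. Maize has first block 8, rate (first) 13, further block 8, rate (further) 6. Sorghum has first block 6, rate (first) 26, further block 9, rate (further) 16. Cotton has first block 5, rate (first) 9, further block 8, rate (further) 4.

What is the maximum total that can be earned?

503

Rank every tier by rate: Sorghum/tier1 26 > Oats/tier1 23 > Oats/tier2 19 > Sorghum/tier2 16 > Maize/tier1 13 > Cotton/tier1 9 > Maize/tier2 6 > Cotton/tier2 4.
Fill Sorghum tier1 block (6 at 26) → 18 left.
Oats/tier1 (23): +5 → 13 left.
Fill Oats tier2 block (8 at 19) → 5 left.
5 remain; put them into Sorghum tier2 at 16.
Total = 26×6 + 23×5 + 19×8 + 16×5 = 503.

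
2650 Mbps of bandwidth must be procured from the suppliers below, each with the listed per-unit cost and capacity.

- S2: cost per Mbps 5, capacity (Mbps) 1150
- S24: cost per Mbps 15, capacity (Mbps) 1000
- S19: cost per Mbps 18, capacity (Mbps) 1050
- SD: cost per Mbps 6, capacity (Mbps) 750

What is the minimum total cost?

21500

Cheapest first:
Take 1150 from S2 at 5 ; need 1500 more.
SD (6): use full 750 ; 750 Mbps to go.
S24 at 15: take 750 of its 1000 ; requirement met.
S19: unused.
Cost = 1150×5 + 750×6 + 750×15 = 21500.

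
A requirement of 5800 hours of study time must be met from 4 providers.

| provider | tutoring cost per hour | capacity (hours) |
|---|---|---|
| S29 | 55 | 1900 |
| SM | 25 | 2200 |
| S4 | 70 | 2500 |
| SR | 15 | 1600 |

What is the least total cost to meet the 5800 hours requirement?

Fill from the cheapest provider first.
SR (15): use full 1600 → 4200 hours to go.
Take 2200 from SM at 25 → need 2000 more.
S29 (55): use full 1900 → 100 hours to go.
Take 100 from S4 at 70 to finish.
Cost = 1600×15 + 2200×25 + 1900×55 + 100×70 = 190500.

190500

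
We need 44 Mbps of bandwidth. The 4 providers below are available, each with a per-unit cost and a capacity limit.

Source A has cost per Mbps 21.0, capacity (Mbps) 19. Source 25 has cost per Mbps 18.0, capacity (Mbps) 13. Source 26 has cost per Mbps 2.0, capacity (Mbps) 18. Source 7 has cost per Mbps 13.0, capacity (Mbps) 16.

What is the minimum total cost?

424

Use providers in increasing cost order.
Take 18 from Source 26 at 2.0 — need 26 more.
Take 16 from Source 7 at 13.0 — need 10 more.
Source 25 at 18.0: take 10 of its 13 — requirement met.
Source A: unused.
Cost = 18×2.0 + 16×13.0 + 10×18.0 = 424.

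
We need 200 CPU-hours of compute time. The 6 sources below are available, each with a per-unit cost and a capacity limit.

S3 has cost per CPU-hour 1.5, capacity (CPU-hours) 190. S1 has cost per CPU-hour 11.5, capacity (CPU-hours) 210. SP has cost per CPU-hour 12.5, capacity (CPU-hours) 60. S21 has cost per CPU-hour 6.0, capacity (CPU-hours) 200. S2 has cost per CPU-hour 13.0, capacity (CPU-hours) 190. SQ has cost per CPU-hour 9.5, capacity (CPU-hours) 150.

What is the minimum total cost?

Use sources in increasing cost order.
S3 (1.5): use full 190 — 10 CPU-hours to go.
S21 at 6.0: take 10 of its 200 — requirement met.
SQ, S1, SP, S2: unused.
Cost = 190×1.5 + 10×6.0 = 345.

345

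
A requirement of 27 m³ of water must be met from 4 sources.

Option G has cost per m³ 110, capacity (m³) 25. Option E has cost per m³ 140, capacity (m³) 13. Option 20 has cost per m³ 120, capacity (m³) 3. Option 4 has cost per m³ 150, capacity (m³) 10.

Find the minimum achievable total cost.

2990

Use sources in increasing cost order.
Option G (110): use full 25 → 2 m³ to go.
Option 20 (120): take the remaining 2 → done.
Option E, Option 4: unused.
Cost = 25×110 + 2×120 = 2990.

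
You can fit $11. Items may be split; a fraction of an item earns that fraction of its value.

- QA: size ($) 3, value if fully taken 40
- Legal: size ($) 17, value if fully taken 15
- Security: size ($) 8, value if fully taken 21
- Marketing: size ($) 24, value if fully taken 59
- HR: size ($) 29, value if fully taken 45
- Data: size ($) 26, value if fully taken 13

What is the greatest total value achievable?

61

Sort by value density: QA 40/3≈13.3, Security 21/8≈2.62, Marketing 59/24≈2.46, HR 45/29≈1.55, Legal 15/17≈0.882, Data 13/26≈0.5.
Take all of QA (3 $, value 40) — 8 $ left.
All 8 $ of Security fit (value 21) — 0 remain.
Total value = 61.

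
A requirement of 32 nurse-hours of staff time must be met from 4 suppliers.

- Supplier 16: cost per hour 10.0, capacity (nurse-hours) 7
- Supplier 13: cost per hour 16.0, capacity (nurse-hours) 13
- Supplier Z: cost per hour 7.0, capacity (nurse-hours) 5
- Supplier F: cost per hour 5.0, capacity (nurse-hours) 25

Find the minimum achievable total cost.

180

Cheapest first:
Supplier F at 5.0: take all 25 nurse-hours — 7 still needed.
Supplier Z at 7.0: take all 5 nurse-hours — 2 still needed.
Supplier 16 at 10.0: take 2 of its 7 — requirement met.
Supplier 13: unused.
Cost = 25×5.0 + 5×7.0 + 2×10.0 = 180.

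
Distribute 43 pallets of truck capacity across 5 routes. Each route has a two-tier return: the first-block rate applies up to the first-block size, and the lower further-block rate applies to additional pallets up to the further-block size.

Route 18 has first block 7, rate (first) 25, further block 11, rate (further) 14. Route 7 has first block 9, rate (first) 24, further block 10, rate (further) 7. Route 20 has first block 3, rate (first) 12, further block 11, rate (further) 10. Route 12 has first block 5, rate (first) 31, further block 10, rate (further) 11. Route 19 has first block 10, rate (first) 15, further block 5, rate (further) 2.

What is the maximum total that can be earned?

862

Rank every tier by rate: Route 12/first 31 > Route 18/first 25 > Route 7/first 24 > Route 19/first 15 > Route 18/second 14 > Route 20/first 12 > Route 12/second 11 > Route 20/second 10 > Route 7/second 7 > Route 19/second 2.
Route 12/first (31): +5 — 38 left.
Route 18 first at 25: fill all 7 — 31 left.
Fill Route 7 first block (9 at 24) — 22 left.
Route 19/first (15): +10 — 12 left.
Fill Route 18 second block (11 at 14) — 1 left.
Route 20/first: +1 of 3 at 12; pool empty.
Total = 31×5 + 25×7 + 24×9 + 15×10 + 14×11 + 12×1 = 862.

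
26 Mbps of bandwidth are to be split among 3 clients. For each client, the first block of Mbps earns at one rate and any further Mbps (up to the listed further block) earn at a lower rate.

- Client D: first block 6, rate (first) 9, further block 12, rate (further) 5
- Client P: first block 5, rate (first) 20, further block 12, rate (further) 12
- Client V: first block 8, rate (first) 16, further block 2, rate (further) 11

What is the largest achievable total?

Rank every tier by rate: Client P/T1 20 > Client V/T1 16 > Client P/T2 12 > Client V/T2 11 > Client D/T1 9 > Client D/T2 5.
Client P/T1 (20): +5 → 21 left.
Fill Client V T1 block (8 at 16) → 13 left.
Client P/T2 (12): +12 → 1 left.
Client V/T2: +1 of 2 at 11; pool empty.
Total = 20×5 + 16×8 + 12×12 + 11×1 = 383.

383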